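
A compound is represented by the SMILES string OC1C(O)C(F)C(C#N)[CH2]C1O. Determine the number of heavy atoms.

Every atom symbol written in the SMILES (organic subset) is one heavy atom; implicit H are not written.
Heavy atoms by element → C:7, F:1, N:1, O:3.
Total: 12.

12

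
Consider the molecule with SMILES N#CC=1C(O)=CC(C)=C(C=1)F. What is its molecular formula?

C8H6FNO

Walk through each heavy atom and fill implicit hydrogens from standard valence (C 4, N 3, O 2, S 2, halogen 1):
  atom 1: N, bond orders sum to 3 (valence 3) → 0 H
  atom 2: C, bond orders sum to 4 (valence 4) → 0 H
  atom 3: C, bond orders sum to 4 (valence 4) → 0 H
  atom 4: C, bond orders sum to 4 (valence 4) → 0 H
  atom 5: O, bond orders sum to 1 (valence 2) → 1 H
  atom 6: C, bond orders sum to 3 (valence 4) → 1 H
  atom 7: C, bond orders sum to 4 (valence 4) → 0 H
  atom 8: C, bond orders sum to 1 (valence 4) → 3 H
  atom 9: C, bond orders sum to 4 (valence 4) → 0 H
  atom 10: C, bond orders sum to 3 (valence 4) → 1 H
  atom 11: F (halogen, monovalent) → 0 H
Totals → C:8, H:6, F:1, N:1, O:1.
In Hill order: C8H6FNO.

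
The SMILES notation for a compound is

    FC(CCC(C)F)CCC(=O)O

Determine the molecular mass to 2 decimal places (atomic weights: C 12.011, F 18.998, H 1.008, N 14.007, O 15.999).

First, the molecular formula is C8H14F2O2 (counting implicit H from valence).
  C: 8 × 12.011 = 96.088
  F: 2 × 18.998 = 37.996
  H: 14 × 1.008 = 14.112
  O: 2 × 15.999 = 31.998
Sum: 8×12.011 + 2×18.998 + 14×1.008 + 2×15.999 = 180.194 → 180.19 g/mol.

180.19 g/mol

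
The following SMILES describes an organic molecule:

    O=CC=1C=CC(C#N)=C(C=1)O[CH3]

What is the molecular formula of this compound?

C9H7NO2

Walk through each heavy atom and fill implicit hydrogens from standard valence (C 4, N 3, O 2, S 2, halogen 1):
  atom 1: O, bond orders sum to 2 (valence 2) → 0 H
  atom 2: C, bond orders sum to 3 (valence 4) → 1 H
  atom 3: C, bond orders sum to 4 (valence 4) → 0 H
  atom 4: C, bond orders sum to 3 (valence 4) → 1 H
  atom 5: C, bond orders sum to 3 (valence 4) → 1 H
  atom 6: C, bond orders sum to 4 (valence 4) → 0 H
  atom 7: C, bond orders sum to 4 (valence 4) → 0 H
  atom 8: N, bond orders sum to 3 (valence 3) → 0 H
  atom 9: C, bond orders sum to 4 (valence 4) → 0 H
  atom 10: C, bond orders sum to 3 (valence 4) → 1 H
  atom 11: O, bond orders sum to 2 (valence 2) → 0 H
  atom 12: C with explicit H count 3
Totals → C:9, H:7, N:1, O:2.
In Hill order: C9H7NO2.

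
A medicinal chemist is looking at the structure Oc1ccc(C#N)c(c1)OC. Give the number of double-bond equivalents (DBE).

Molecular formula: C8H7NO2.
DoU = (2C + 2 + N − H − X) / 2, where X is the halogen count and O/S are ignored.
    = (2·8 + 2 + 1 − 7 − 0) / 2 = 12 / 2 = 6.

6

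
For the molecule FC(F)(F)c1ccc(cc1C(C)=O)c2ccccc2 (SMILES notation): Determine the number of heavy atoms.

19

Every atom symbol written in the SMILES (organic subset) is one heavy atom; implicit H are not written.
Heavy atoms by element → C:15, F:3, O:1.
Total: 19.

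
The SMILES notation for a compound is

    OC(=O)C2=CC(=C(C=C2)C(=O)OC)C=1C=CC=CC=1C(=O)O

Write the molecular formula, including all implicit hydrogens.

Walk through each heavy atom and fill implicit hydrogens from standard valence (C 4, N 3, O 2, S 2, halogen 1):
  atom 1: O, bond orders sum to 1 (valence 2) → 1 H
  atom 2: C, bond orders sum to 4 (valence 4) → 0 H
  atom 3: O, bond orders sum to 2 (valence 2) → 0 H
  atom 4: C, bond orders sum to 4 (valence 4) → 0 H
  atom 5: C, bond orders sum to 3 (valence 4) → 1 H
  atom 6: C, bond orders sum to 4 (valence 4) → 0 H
  atom 7: C, bond orders sum to 4 (valence 4) → 0 H
  atom 8: C, bond orders sum to 3 (valence 4) → 1 H
  atom 9: C, bond orders sum to 3 (valence 4) → 1 H
  atom 10: C, bond orders sum to 4 (valence 4) → 0 H
  atom 11: O, bond orders sum to 2 (valence 2) → 0 H
  atom 12: O, bond orders sum to 2 (valence 2) → 0 H
  atom 13: C, bond orders sum to 1 (valence 4) → 3 H
  atom 14: C, bond orders sum to 4 (valence 4) → 0 H
  atom 15: C, bond orders sum to 3 (valence 4) → 1 H
  atom 16: C, bond orders sum to 3 (valence 4) → 1 H
  atom 17: C, bond orders sum to 3 (valence 4) → 1 H
  atom 18: C, bond orders sum to 3 (valence 4) → 1 H
  atom 19: C, bond orders sum to 4 (valence 4) → 0 H
  atom 20: C, bond orders sum to 4 (valence 4) → 0 H
  atom 21: O, bond orders sum to 2 (valence 2) → 0 H
  atom 22: O, bond orders sum to 1 (valence 2) → 1 H
Totals → C:16, H:12, O:6.
In Hill order: C16H12O6.

C16H12O6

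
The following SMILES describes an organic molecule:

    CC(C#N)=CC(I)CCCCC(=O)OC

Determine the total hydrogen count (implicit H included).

16

Walk through each heavy atom and fill implicit hydrogens from standard valence (C 4, N 3, O 2, S 2, halogen 1):
  atom 1: C, bond orders sum to 1 (valence 4) → 3 H
  atom 2: C, bond orders sum to 4 (valence 4) → 0 H
  atom 3: C, bond orders sum to 4 (valence 4) → 0 H
  atom 4: N, bond orders sum to 3 (valence 3) → 0 H
  atom 5: C, bond orders sum to 3 (valence 4) → 1 H
  atom 6: C, bond orders sum to 3 (valence 4) → 1 H
  atom 7: I (halogen, monovalent) → 0 H
  atom 8: C, bond orders sum to 2 (valence 4) → 2 H
  atom 9: C, bond orders sum to 2 (valence 4) → 2 H
  atom 10: C, bond orders sum to 2 (valence 4) → 2 H
  atom 11: C, bond orders sum to 2 (valence 4) → 2 H
  atom 12: C, bond orders sum to 4 (valence 4) → 0 H
  atom 13: O, bond orders sum to 2 (valence 2) → 0 H
  atom 14: O, bond orders sum to 2 (valence 2) → 0 H
  atom 15: C, bond orders sum to 1 (valence 4) → 3 H
Total hydrogens: 16.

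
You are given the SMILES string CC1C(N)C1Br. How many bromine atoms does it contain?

Scan the SMILES for Br atoms (remember two-letter symbols like Cl and Br are single atoms).
Bromine count: 1.

1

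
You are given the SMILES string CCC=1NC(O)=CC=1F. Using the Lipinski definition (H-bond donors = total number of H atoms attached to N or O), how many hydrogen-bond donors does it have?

2

Donors: find every N or O and count the H atoms it carries.
  atom 4 (N): bond orders sum to 2 → 1 H
  atom 6 (O): bond orders sum to 1 → 1 H
Lipinski HBD = 2.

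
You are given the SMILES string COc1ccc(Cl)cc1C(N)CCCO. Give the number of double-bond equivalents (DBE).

Molecular formula: C11H16ClNO2.
DoU = (2C + 2 + N − H − X) / 2, where X is the halogen count and O/S are ignored.
    = (2·11 + 2 + 1 − 16 − 1) / 2 = 8 / 2 = 4.

4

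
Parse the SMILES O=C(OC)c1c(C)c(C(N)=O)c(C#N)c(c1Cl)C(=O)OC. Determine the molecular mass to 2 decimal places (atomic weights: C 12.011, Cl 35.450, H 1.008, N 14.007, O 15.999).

First, the molecular formula is C13H11ClN2O5 (counting implicit H from valence).
  C: 13 × 12.011 = 156.143
  Cl: 1 × 35.450 = 35.450
  H: 11 × 1.008 = 11.088
  N: 2 × 14.007 = 28.014
  O: 5 × 15.999 = 79.995
Sum: 13×12.011 + 1×35.450 + 11×1.008 + 2×14.007 + 5×15.999 = 310.690 → 310.69 g/mol.

310.69 g/mol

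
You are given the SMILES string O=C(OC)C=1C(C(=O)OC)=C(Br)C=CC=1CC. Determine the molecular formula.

Walk through each heavy atom and fill implicit hydrogens from standard valence (C 4, N 3, O 2, S 2, halogen 1):
  atom 1: O, bond orders sum to 2 (valence 2) → 0 H
  atom 2: C, bond orders sum to 4 (valence 4) → 0 H
  atom 3: O, bond orders sum to 2 (valence 2) → 0 H
  atom 4: C, bond orders sum to 1 (valence 4) → 3 H
  atom 5: C, bond orders sum to 4 (valence 4) → 0 H
  atom 6: C, bond orders sum to 4 (valence 4) → 0 H
  atom 7: C, bond orders sum to 4 (valence 4) → 0 H
  atom 8: O, bond orders sum to 2 (valence 2) → 0 H
  atom 9: O, bond orders sum to 2 (valence 2) → 0 H
  atom 10: C, bond orders sum to 1 (valence 4) → 3 H
  atom 11: C, bond orders sum to 4 (valence 4) → 0 H
  atom 12: Br (halogen, monovalent) → 0 H
  atom 13: C, bond orders sum to 3 (valence 4) → 1 H
  atom 14: C, bond orders sum to 3 (valence 4) → 1 H
  atom 15: C, bond orders sum to 4 (valence 4) → 0 H
  atom 16: C, bond orders sum to 2 (valence 4) → 2 H
  atom 17: C, bond orders sum to 1 (valence 4) → 3 H
Totals → C:12, H:13, Br:1, O:4.

C12H13BrO4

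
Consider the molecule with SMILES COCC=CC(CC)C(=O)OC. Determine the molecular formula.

C9H16O3

Walk through each heavy atom and fill implicit hydrogens from standard valence (C 4, N 3, O 2, S 2, halogen 1):
  atom 1: C, bond orders sum to 1 (valence 4) → 3 H
  atom 2: O, bond orders sum to 2 (valence 2) → 0 H
  atom 3: C, bond orders sum to 2 (valence 4) → 2 H
  atom 4: C, bond orders sum to 3 (valence 4) → 1 H
  atom 5: C, bond orders sum to 3 (valence 4) → 1 H
  atom 6: C, bond orders sum to 3 (valence 4) → 1 H
  atom 7: C, bond orders sum to 2 (valence 4) → 2 H
  atom 8: C, bond orders sum to 1 (valence 4) → 3 H
  atom 9: C, bond orders sum to 4 (valence 4) → 0 H
  atom 10: O, bond orders sum to 2 (valence 2) → 0 H
  atom 11: O, bond orders sum to 2 (valence 2) → 0 H
  atom 12: C, bond orders sum to 1 (valence 4) → 3 H
Totals → C:9, H:16, O:3.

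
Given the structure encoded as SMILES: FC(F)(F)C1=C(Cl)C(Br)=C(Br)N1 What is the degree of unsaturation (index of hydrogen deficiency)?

Degree of unsaturation = (number of rings) + (number of π bonds).
Ring closures in the SMILES: 1.
π bonds: 2 double bonds (each 1 DoU) → 2 DoU from unsaturation.
Total DoU = 1 + 2 = 3.

3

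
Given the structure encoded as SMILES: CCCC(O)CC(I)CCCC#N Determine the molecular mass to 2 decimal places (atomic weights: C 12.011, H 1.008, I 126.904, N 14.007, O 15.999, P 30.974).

295.16 g/mol

First, the molecular formula is C10H18INO (counting implicit H from valence).
  C: 10 × 12.011 = 120.110
  H: 18 × 1.008 = 18.144
  I: 1 × 126.904 = 126.904
  N: 1 × 14.007 = 14.007
  O: 1 × 15.999 = 15.999
Sum: 10×12.011 + 18×1.008 + 1×126.904 + 1×14.007 + 1×15.999 = 295.164 → 295.16 g/mol.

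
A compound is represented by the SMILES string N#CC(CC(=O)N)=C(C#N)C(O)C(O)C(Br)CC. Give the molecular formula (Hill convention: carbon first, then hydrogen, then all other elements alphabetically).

C11H14BrN3O3

Walk through each heavy atom and fill implicit hydrogens from standard valence (C 4, N 3, O 2, S 2, halogen 1):
  atom 1: N, bond orders sum to 3 (valence 3) → 0 H
  atom 2: C, bond orders sum to 4 (valence 4) → 0 H
  atom 3: C, bond orders sum to 4 (valence 4) → 0 H
  atom 4: C, bond orders sum to 2 (valence 4) → 2 H
  atom 5: C, bond orders sum to 4 (valence 4) → 0 H
  atom 6: O, bond orders sum to 2 (valence 2) → 0 H
  atom 7: N, bond orders sum to 1 (valence 3) → 2 H
  atom 8: C, bond orders sum to 4 (valence 4) → 0 H
  atom 9: C, bond orders sum to 4 (valence 4) → 0 H
  atom 10: N, bond orders sum to 3 (valence 3) → 0 H
  atom 11: C, bond orders sum to 3 (valence 4) → 1 H
  atom 12: O, bond orders sum to 1 (valence 2) → 1 H
  atom 13: C, bond orders sum to 3 (valence 4) → 1 H
  atom 14: O, bond orders sum to 1 (valence 2) → 1 H
  atom 15: C, bond orders sum to 3 (valence 4) → 1 H
  atom 16: Br (halogen, monovalent) → 0 H
  atom 17: C, bond orders sum to 2 (valence 4) → 2 H
  atom 18: C, bond orders sum to 1 (valence 4) → 3 H
Totals → C:11, H:14, Br:1, N:3, O:3.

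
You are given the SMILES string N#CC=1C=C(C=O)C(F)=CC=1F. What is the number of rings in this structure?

In SMILES, each pair of matching ring-closure digits denotes one ring-closing bond; the number of such bonds equals the number of independent rings.
Ring-closure bonds here: 1.

1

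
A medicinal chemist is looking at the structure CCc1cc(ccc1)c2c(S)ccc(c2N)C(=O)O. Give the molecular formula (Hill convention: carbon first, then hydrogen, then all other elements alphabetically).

C15H15NO2S

Walk through each heavy atom and fill implicit hydrogens from standard valence (C 4, N 3, O 2, S 2, halogen 1); for lowercase aromatic atoms, an aromatic c carries 1 H when it has two neighbours and 0 H with three, and aromatic n carries 0 H:
  atom 1: C, bond orders sum to 1 (valence 4) → 3 H
  atom 2: C, bond orders sum to 2 (valence 4) → 2 H
  atom 3: aromatic c, 3 neighbours → 0 H
  atom 4: aromatic c, 2 neighbours → 1 H
  atom 5: aromatic c, 3 neighbours → 0 H
  atom 6: aromatic c, 2 neighbours → 1 H
  atom 7: aromatic c, 2 neighbours → 1 H
  atom 8: aromatic c, 2 neighbours → 1 H
  atom 9: aromatic c, 3 neighbours → 0 H
  atom 10: aromatic c, 3 neighbours → 0 H
  atom 11: S, bond orders sum to 1 (valence 2) → 1 H
  atom 12: aromatic c, 2 neighbours → 1 H
  atom 13: aromatic c, 2 neighbours → 1 H
  atom 14: aromatic c, 3 neighbours → 0 H
  atom 15: aromatic c, 3 neighbours → 0 H
  atom 16: N, bond orders sum to 1 (valence 3) → 2 H
  atom 17: C, bond orders sum to 4 (valence 4) → 0 H
  atom 18: O, bond orders sum to 2 (valence 2) → 0 H
  atom 19: O, bond orders sum to 1 (valence 2) → 1 H
Totals → C:15, H:15, N:1, O:2, S:1.
In Hill order: C15H15NO2S.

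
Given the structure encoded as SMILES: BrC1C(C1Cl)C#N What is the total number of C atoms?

Count every carbon token in the SMILES (each C, including those in ring-closure positions and inside branches).
Carbon count: 4.

4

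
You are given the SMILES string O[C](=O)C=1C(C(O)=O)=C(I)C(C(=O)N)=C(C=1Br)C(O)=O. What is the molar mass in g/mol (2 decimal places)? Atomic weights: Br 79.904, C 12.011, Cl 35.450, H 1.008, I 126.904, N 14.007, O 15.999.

First, the molecular formula is C10H5BrINO7 (counting implicit H from valence).
  Br: 1 × 79.904 = 79.904
  C: 10 × 12.011 = 120.110
  H: 5 × 1.008 = 5.040
  I: 1 × 126.904 = 126.904
  N: 1 × 14.007 = 14.007
  O: 7 × 15.999 = 111.993
Sum: 1×79.904 + 10×12.011 + 5×1.008 + 1×126.904 + 1×14.007 + 7×15.999 = 457.958 → 457.96 g/mol.

457.96 g/mol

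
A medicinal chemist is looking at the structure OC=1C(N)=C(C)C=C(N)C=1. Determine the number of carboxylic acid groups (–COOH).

Scan the SMILES for the carboxylic acid motif — none present.
Groups that are present: 1 hydroxyl, 2 primary amine.

0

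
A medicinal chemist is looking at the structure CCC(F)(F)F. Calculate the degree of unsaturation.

0

Molecular formula: C3H5F3.
DoU = (2C + 2 + N − H − X) / 2, where X is the halogen count and O/S are ignored.
    = (2·3 + 2 + 0 − 5 − 3) / 2 = 0 / 2 = 0.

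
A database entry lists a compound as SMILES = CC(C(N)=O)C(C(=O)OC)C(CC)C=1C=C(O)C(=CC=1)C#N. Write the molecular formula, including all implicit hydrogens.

C16H20N2O4

Walk through each heavy atom and fill implicit hydrogens from standard valence (C 4, N 3, O 2, S 2, halogen 1):
  atom 1: C, bond orders sum to 1 (valence 4) → 3 H
  atom 2: C, bond orders sum to 3 (valence 4) → 1 H
  atom 3: C, bond orders sum to 4 (valence 4) → 0 H
  atom 4: N, bond orders sum to 1 (valence 3) → 2 H
  atom 5: O, bond orders sum to 2 (valence 2) → 0 H
  atom 6: C, bond orders sum to 3 (valence 4) → 1 H
  atom 7: C, bond orders sum to 4 (valence 4) → 0 H
  atom 8: O, bond orders sum to 2 (valence 2) → 0 H
  atom 9: O, bond orders sum to 2 (valence 2) → 0 H
  atom 10: C, bond orders sum to 1 (valence 4) → 3 H
  atom 11: C, bond orders sum to 3 (valence 4) → 1 H
  atom 12: C, bond orders sum to 2 (valence 4) → 2 H
  atom 13: C, bond orders sum to 1 (valence 4) → 3 H
  atom 14: C, bond orders sum to 4 (valence 4) → 0 H
  atom 15: C, bond orders sum to 3 (valence 4) → 1 H
  atom 16: C, bond orders sum to 4 (valence 4) → 0 H
  atom 17: O, bond orders sum to 1 (valence 2) → 1 H
  atom 18: C, bond orders sum to 4 (valence 4) → 0 H
  atom 19: C, bond orders sum to 3 (valence 4) → 1 H
  atom 20: C, bond orders sum to 3 (valence 4) → 1 H
  atom 21: C, bond orders sum to 4 (valence 4) → 0 H
  atom 22: N, bond orders sum to 3 (valence 3) → 0 H
Totals → C:16, H:20, N:2, O:4.
In Hill order: C16H20N2O4.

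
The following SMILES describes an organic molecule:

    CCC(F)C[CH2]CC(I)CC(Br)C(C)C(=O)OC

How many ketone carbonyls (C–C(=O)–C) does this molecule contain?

Scan the SMILES for the ketone motif — none present.
Groups that are present: 1 ester.

0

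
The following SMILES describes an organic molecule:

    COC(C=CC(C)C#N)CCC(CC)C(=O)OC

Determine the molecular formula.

Walk through each heavy atom and fill implicit hydrogens from standard valence (C 4, N 3, O 2, S 2, halogen 1):
  atom 1: C, bond orders sum to 1 (valence 4) → 3 H
  atom 2: O, bond orders sum to 2 (valence 2) → 0 H
  atom 3: C, bond orders sum to 3 (valence 4) → 1 H
  atom 4: C, bond orders sum to 3 (valence 4) → 1 H
  atom 5: C, bond orders sum to 3 (valence 4) → 1 H
  atom 6: C, bond orders sum to 3 (valence 4) → 1 H
  atom 7: C, bond orders sum to 1 (valence 4) → 3 H
  atom 8: C, bond orders sum to 4 (valence 4) → 0 H
  atom 9: N, bond orders sum to 3 (valence 3) → 0 H
  atom 10: C, bond orders sum to 2 (valence 4) → 2 H
  atom 11: C, bond orders sum to 2 (valence 4) → 2 H
  atom 12: C, bond orders sum to 3 (valence 4) → 1 H
  atom 13: C, bond orders sum to 2 (valence 4) → 2 H
  atom 14: C, bond orders sum to 1 (valence 4) → 3 H
  atom 15: C, bond orders sum to 4 (valence 4) → 0 H
  atom 16: O, bond orders sum to 2 (valence 2) → 0 H
  atom 17: O, bond orders sum to 2 (valence 2) → 0 H
  atom 18: C, bond orders sum to 1 (valence 4) → 3 H
Totals → C:14, H:23, N:1, O:3.

C14H23NO3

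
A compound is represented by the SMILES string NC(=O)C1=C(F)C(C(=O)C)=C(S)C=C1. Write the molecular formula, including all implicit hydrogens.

C9H8FNO2S

Walk through each heavy atom and fill implicit hydrogens from standard valence (C 4, N 3, O 2, S 2, halogen 1):
  atom 1: N, bond orders sum to 1 (valence 3) → 2 H
  atom 2: C, bond orders sum to 4 (valence 4) → 0 H
  atom 3: O, bond orders sum to 2 (valence 2) → 0 H
  atom 4: C, bond orders sum to 4 (valence 4) → 0 H
  atom 5: C, bond orders sum to 4 (valence 4) → 0 H
  atom 6: F (halogen, monovalent) → 0 H
  atom 7: C, bond orders sum to 4 (valence 4) → 0 H
  atom 8: C, bond orders sum to 4 (valence 4) → 0 H
  atom 9: O, bond orders sum to 2 (valence 2) → 0 H
  atom 10: C, bond orders sum to 1 (valence 4) → 3 H
  atom 11: C, bond orders sum to 4 (valence 4) → 0 H
  atom 12: S, bond orders sum to 1 (valence 2) → 1 H
  atom 13: C, bond orders sum to 3 (valence 4) → 1 H
  atom 14: C, bond orders sum to 3 (valence 4) → 1 H
Totals → C:9, H:8, F:1, N:1, O:2, S:1.
In Hill order: C9H8FNO2S.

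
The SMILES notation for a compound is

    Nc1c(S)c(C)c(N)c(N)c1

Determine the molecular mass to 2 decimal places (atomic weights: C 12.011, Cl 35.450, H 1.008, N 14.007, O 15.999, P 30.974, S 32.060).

169.25 g/mol

First, the molecular formula is C7H11N3S (counting implicit H from valence).
  C: 7 × 12.011 = 84.077
  H: 11 × 1.008 = 11.088
  N: 3 × 14.007 = 42.021
  S: 1 × 32.060 = 32.060
Sum: 7×12.011 + 11×1.008 + 3×14.007 + 1×32.060 = 169.246 → 169.25 g/mol.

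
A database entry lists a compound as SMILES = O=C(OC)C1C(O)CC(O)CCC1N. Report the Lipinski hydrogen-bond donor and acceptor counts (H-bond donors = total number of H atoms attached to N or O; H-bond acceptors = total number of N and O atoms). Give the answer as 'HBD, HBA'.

Donors: find every N or O and count the H atoms it carries.
  atom 1 (O): bond orders sum to 2 → 0 H
  atom 3 (O): bond orders sum to 2 → 0 H
  atom 7 (O): bond orders sum to 1 → 1 H
  atom 10 (O): bond orders sum to 1 → 1 H
  atom 14 (N): bond orders sum to 1 → 2 H
Lipinski HBD = 4.
Acceptors: N atoms = 1, O atoms = 4 → HBA = 5.

4, 5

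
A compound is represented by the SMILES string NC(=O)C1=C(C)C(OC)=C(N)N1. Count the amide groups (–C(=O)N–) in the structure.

1

The amide motif appears at heavy-atom position 2 in the SMILES.
Other groups present: 1 ether, 1 primary amine.
Amide count: 1.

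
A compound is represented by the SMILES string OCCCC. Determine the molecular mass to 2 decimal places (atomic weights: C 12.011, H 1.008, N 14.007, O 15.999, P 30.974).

74.12 g/mol

First, the molecular formula is C4H10O (counting implicit H from valence).
  C: 4 × 12.011 = 48.044
  H: 10 × 1.008 = 10.080
  O: 1 × 15.999 = 15.999
Sum: 4×12.011 + 10×1.008 + 1×15.999 = 74.123 → 74.12 g/mol.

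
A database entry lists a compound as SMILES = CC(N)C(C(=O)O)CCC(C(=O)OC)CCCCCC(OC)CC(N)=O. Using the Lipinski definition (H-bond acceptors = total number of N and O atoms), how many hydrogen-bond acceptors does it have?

N atoms: 2; O atoms: 6.
Lipinski HBA = 2 + 6 = 8.

8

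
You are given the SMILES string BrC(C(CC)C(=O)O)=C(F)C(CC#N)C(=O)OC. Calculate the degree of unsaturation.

Degree of unsaturation = (number of rings) + (number of π bonds).
Ring closures in the SMILES: 0.
π bonds: 3 double bonds (each 1 DoU), 1 triple bond (each 2 DoU) → 5 DoU from unsaturation.
Total DoU = 0 + 5 = 5.

5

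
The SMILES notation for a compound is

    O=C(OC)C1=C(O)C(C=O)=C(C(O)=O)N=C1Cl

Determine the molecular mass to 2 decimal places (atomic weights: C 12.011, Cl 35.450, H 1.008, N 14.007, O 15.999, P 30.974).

259.60 g/mol

First, the molecular formula is C9H6ClNO6 (counting implicit H from valence).
  C: 9 × 12.011 = 108.099
  Cl: 1 × 35.450 = 35.450
  H: 6 × 1.008 = 6.048
  N: 1 × 14.007 = 14.007
  O: 6 × 15.999 = 95.994
Sum: 9×12.011 + 1×35.450 + 6×1.008 + 1×14.007 + 6×15.999 = 259.598 → 259.60 g/mol.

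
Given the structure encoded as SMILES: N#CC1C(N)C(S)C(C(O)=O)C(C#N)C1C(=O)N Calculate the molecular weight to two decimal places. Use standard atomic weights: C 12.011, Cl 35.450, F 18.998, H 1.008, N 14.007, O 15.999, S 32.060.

268.29 g/mol

First, the molecular formula is C10H12N4O3S (counting implicit H from valence).
  C: 10 × 12.011 = 120.110
  H: 12 × 1.008 = 12.096
  N: 4 × 14.007 = 56.028
  O: 3 × 15.999 = 47.997
  S: 1 × 32.060 = 32.060
Sum: 10×12.011 + 12×1.008 + 4×14.007 + 3×15.999 + 1×32.060 = 268.291 → 268.29 g/mol.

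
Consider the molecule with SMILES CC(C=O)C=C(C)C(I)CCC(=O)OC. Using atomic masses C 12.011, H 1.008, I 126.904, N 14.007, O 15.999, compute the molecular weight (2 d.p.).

324.16 g/mol

First, the molecular formula is C11H17IO3 (counting implicit H from valence).
  C: 11 × 12.011 = 132.121
  H: 17 × 1.008 = 17.136
  I: 1 × 126.904 = 126.904
  O: 3 × 15.999 = 47.997
Sum: 11×12.011 + 17×1.008 + 1×126.904 + 3×15.999 = 324.158 → 324.16 g/mol.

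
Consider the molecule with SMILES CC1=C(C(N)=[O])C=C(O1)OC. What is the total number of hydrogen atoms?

9

Walk through each heavy atom and fill implicit hydrogens from standard valence (C 4, N 3, O 2, S 2, halogen 1):
  atom 1: C, bond orders sum to 1 (valence 4) → 3 H
  atom 2: C, bond orders sum to 4 (valence 4) → 0 H
  atom 3: C, bond orders sum to 4 (valence 4) → 0 H
  atom 4: C, bond orders sum to 4 (valence 4) → 0 H
  atom 5: N, bond orders sum to 1 (valence 3) → 2 H
  atom 6: O with explicit H count 0
  atom 7: C, bond orders sum to 3 (valence 4) → 1 H
  atom 8: C, bond orders sum to 4 (valence 4) → 0 H
  atom 9: O, bond orders sum to 2 (valence 2) → 0 H
  atom 10: O, bond orders sum to 2 (valence 2) → 0 H
  atom 11: C, bond orders sum to 1 (valence 4) → 3 H
Total hydrogens: 9.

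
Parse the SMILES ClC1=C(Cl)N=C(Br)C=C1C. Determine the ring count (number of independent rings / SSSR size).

1

In SMILES, each pair of matching ring-closure digits denotes one ring-closing bond; the number of such bonds equals the number of independent rings.
Ring-closure bonds here: 1.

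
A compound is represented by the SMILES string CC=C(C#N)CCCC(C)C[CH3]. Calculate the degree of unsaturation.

Degree of unsaturation = (number of rings) + (number of π bonds).
Ring closures in the SMILES: 0.
π bonds: 1 double bond (each 1 DoU), 1 triple bond (each 2 DoU) → 3 DoU from unsaturation.
Total DoU = 0 + 3 = 3.

3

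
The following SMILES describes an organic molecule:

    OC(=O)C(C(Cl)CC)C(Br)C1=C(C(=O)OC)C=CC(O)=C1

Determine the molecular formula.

Walk through each heavy atom and fill implicit hydrogens from standard valence (C 4, N 3, O 2, S 2, halogen 1):
  atom 1: O, bond orders sum to 1 (valence 2) → 1 H
  atom 2: C, bond orders sum to 4 (valence 4) → 0 H
  atom 3: O, bond orders sum to 2 (valence 2) → 0 H
  atom 4: C, bond orders sum to 3 (valence 4) → 1 H
  atom 5: C, bond orders sum to 3 (valence 4) → 1 H
  atom 6: Cl (halogen, monovalent) → 0 H
  atom 7: C, bond orders sum to 2 (valence 4) → 2 H
  atom 8: C, bond orders sum to 1 (valence 4) → 3 H
  atom 9: C, bond orders sum to 3 (valence 4) → 1 H
  atom 10: Br (halogen, monovalent) → 0 H
  atom 11: C, bond orders sum to 4 (valence 4) → 0 H
  atom 12: C, bond orders sum to 4 (valence 4) → 0 H
  atom 13: C, bond orders sum to 4 (valence 4) → 0 H
  atom 14: O, bond orders sum to 2 (valence 2) → 0 H
  atom 15: O, bond orders sum to 2 (valence 2) → 0 H
  atom 16: C, bond orders sum to 1 (valence 4) → 3 H
  atom 17: C, bond orders sum to 3 (valence 4) → 1 H
  atom 18: C, bond orders sum to 3 (valence 4) → 1 H
  atom 19: C, bond orders sum to 4 (valence 4) → 0 H
  atom 20: O, bond orders sum to 1 (valence 2) → 1 H
  atom 21: C, bond orders sum to 3 (valence 4) → 1 H
Totals → C:14, H:16, Br:1, Cl:1, O:5.
In Hill order: C14H16BrClO5.

C14H16BrClO5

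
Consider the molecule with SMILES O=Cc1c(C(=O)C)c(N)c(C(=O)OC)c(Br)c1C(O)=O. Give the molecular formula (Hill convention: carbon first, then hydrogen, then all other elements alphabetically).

C12H10BrNO6

Walk through each heavy atom and fill implicit hydrogens from standard valence (C 4, N 3, O 2, S 2, halogen 1); for lowercase aromatic atoms, an aromatic c carries 1 H when it has two neighbours and 0 H with three, and aromatic n carries 0 H:
  atom 1: O, bond orders sum to 2 (valence 2) → 0 H
  atom 2: C, bond orders sum to 3 (valence 4) → 1 H
  atom 3: aromatic c, 3 neighbours → 0 H
  atom 4: aromatic c, 3 neighbours → 0 H
  atom 5: C, bond orders sum to 4 (valence 4) → 0 H
  atom 6: O, bond orders sum to 2 (valence 2) → 0 H
  atom 7: C, bond orders sum to 1 (valence 4) → 3 H
  atom 8: aromatic c, 3 neighbours → 0 H
  atom 9: N, bond orders sum to 1 (valence 3) → 2 H
  atom 10: aromatic c, 3 neighbours → 0 H
  atom 11: C, bond orders sum to 4 (valence 4) → 0 H
  atom 12: O, bond orders sum to 2 (valence 2) → 0 H
  atom 13: O, bond orders sum to 2 (valence 2) → 0 H
  atom 14: C, bond orders sum to 1 (valence 4) → 3 H
  atom 15: aromatic c, 3 neighbours → 0 H
  atom 16: Br (halogen, monovalent) → 0 H
  atom 17: aromatic c, 3 neighbours → 0 H
  atom 18: C, bond orders sum to 4 (valence 4) → 0 H
  atom 19: O, bond orders sum to 1 (valence 2) → 1 H
  atom 20: O, bond orders sum to 2 (valence 2) → 0 H
Totals → C:12, H:10, Br:1, N:1, O:6.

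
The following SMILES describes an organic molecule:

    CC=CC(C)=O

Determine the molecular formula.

C5H8O

Walk through each heavy atom and fill implicit hydrogens from standard valence (C 4, N 3, O 2, S 2, halogen 1):
  atom 1: C, bond orders sum to 1 (valence 4) → 3 H
  atom 2: C, bond orders sum to 3 (valence 4) → 1 H
  atom 3: C, bond orders sum to 3 (valence 4) → 1 H
  atom 4: C, bond orders sum to 4 (valence 4) → 0 H
  atom 5: C, bond orders sum to 1 (valence 4) → 3 H
  atom 6: O, bond orders sum to 2 (valence 2) → 0 H
Totals → C:5, H:8, O:1.
In Hill order: C5H8O.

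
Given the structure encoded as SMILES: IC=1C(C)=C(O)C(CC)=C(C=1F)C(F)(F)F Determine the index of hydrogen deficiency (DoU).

Molecular formula: C10H9F4IO.
DoU = (2C + 2 + N − H − X) / 2, where X is the halogen count and O/S are ignored.
    = (2·10 + 2 + 0 − 9 − 5) / 2 = 8 / 2 = 4.

4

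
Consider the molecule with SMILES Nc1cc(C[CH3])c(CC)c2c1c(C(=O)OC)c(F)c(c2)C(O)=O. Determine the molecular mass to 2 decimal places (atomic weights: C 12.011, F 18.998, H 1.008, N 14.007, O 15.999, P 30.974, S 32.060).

First, the molecular formula is C17H18FNO4 (counting implicit H from valence).
  C: 17 × 12.011 = 204.187
  F: 1 × 18.998 = 18.998
  H: 18 × 1.008 = 18.144
  N: 1 × 14.007 = 14.007
  O: 4 × 15.999 = 63.996
Sum: 17×12.011 + 1×18.998 + 18×1.008 + 1×14.007 + 4×15.999 = 319.332 → 319.33 g/mol.

319.33 g/mol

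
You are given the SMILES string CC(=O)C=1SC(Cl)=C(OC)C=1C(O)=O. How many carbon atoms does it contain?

Count every carbon token in the SMILES (each C, including those in ring-closure positions and inside branches).
Carbon count: 8.

8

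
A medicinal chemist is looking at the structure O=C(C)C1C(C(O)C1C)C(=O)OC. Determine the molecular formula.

Walk through each heavy atom and fill implicit hydrogens from standard valence (C 4, N 3, O 2, S 2, halogen 1):
  atom 1: O, bond orders sum to 2 (valence 2) → 0 H
  atom 2: C, bond orders sum to 4 (valence 4) → 0 H
  atom 3: C, bond orders sum to 1 (valence 4) → 3 H
  atom 4: C, bond orders sum to 3 (valence 4) → 1 H
  atom 5: C, bond orders sum to 3 (valence 4) → 1 H
  atom 6: C, bond orders sum to 3 (valence 4) → 1 H
  atom 7: O, bond orders sum to 1 (valence 2) → 1 H
  atom 8: C, bond orders sum to 3 (valence 4) → 1 H
  atom 9: C, bond orders sum to 1 (valence 4) → 3 H
  atom 10: C, bond orders sum to 4 (valence 4) → 0 H
  atom 11: O, bond orders sum to 2 (valence 2) → 0 H
  atom 12: O, bond orders sum to 2 (valence 2) → 0 H
  atom 13: C, bond orders sum to 1 (valence 4) → 3 H
Totals → C:9, H:14, O:4.

C9H14O4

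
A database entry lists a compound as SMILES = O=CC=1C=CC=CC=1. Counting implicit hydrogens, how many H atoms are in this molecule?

6

Walk through each heavy atom and fill implicit hydrogens from standard valence (C 4, N 3, O 2, S 2, halogen 1):
  atom 1: O, bond orders sum to 2 (valence 2) → 0 H
  atom 2: C, bond orders sum to 3 (valence 4) → 1 H
  atom 3: C, bond orders sum to 4 (valence 4) → 0 H
  atom 4: C, bond orders sum to 3 (valence 4) → 1 H
  atom 5: C, bond orders sum to 3 (valence 4) → 1 H
  atom 6: C, bond orders sum to 3 (valence 4) → 1 H
  atom 7: C, bond orders sum to 3 (valence 4) → 1 H
  atom 8: C, bond orders sum to 3 (valence 4) → 1 H
Total hydrogens: 6.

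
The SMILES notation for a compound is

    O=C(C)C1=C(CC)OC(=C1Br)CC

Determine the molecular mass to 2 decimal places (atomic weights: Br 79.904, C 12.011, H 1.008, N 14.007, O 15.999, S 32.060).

First, the molecular formula is C10H13BrO2 (counting implicit H from valence).
  Br: 1 × 79.904 = 79.904
  C: 10 × 12.011 = 120.110
  H: 13 × 1.008 = 13.104
  O: 2 × 15.999 = 31.998
Sum: 1×79.904 + 10×12.011 + 13×1.008 + 2×15.999 = 245.116 → 245.12 g/mol.

245.12 g/mol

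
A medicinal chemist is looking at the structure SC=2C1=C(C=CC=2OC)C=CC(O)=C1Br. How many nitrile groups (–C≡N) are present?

Scan the SMILES for the nitrile motif — none present.
Groups that are present: 1 ether, 1 hydroxyl, 1 thiol.

0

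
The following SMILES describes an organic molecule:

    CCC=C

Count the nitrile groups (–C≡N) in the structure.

0

Scan the SMILES for the nitrile motif — none present.
Groups that are present: 1 alkene.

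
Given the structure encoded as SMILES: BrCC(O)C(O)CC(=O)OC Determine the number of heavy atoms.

Every atom symbol written in the SMILES (organic subset) is one heavy atom; implicit H are not written.
Heavy atoms by element → Br:1, C:6, O:4.
Total: 11.

11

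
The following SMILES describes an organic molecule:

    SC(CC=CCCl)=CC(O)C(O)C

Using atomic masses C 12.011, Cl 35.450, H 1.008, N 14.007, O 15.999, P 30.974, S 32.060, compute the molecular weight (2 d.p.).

First, the molecular formula is C9H15ClO2S (counting implicit H from valence).
  C: 9 × 12.011 = 108.099
  Cl: 1 × 35.450 = 35.450
  H: 15 × 1.008 = 15.120
  O: 2 × 15.999 = 31.998
  S: 1 × 32.060 = 32.060
Sum: 9×12.011 + 1×35.450 + 15×1.008 + 2×15.999 + 1×32.060 = 222.727 → 222.73 g/mol.

222.73 g/mol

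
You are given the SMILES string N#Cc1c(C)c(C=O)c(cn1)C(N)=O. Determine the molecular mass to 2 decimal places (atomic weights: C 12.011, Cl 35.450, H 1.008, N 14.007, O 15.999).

First, the molecular formula is C9H7N3O2 (counting implicit H from valence).
  C: 9 × 12.011 = 108.099
  H: 7 × 1.008 = 7.056
  N: 3 × 14.007 = 42.021
  O: 2 × 15.999 = 31.998
Sum: 9×12.011 + 7×1.008 + 3×14.007 + 2×15.999 = 189.174 → 189.17 g/mol.

189.17 g/mol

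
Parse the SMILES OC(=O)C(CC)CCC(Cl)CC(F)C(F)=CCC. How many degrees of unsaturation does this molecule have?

2

Molecular formula: C13H21ClF2O2.
DoU = (2C + 2 + N − H − X) / 2, where X is the halogen count and O/S are ignored.
    = (2·13 + 2 + 0 − 21 − 3) / 2 = 4 / 2 = 2.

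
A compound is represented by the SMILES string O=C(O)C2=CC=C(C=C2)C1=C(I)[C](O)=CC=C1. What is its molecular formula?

Walk through each heavy atom and fill implicit hydrogens from standard valence (C 4, N 3, O 2, S 2, halogen 1):
  atom 1: O, bond orders sum to 2 (valence 2) → 0 H
  atom 2: C, bond orders sum to 4 (valence 4) → 0 H
  atom 3: O, bond orders sum to 1 (valence 2) → 1 H
  atom 4: C, bond orders sum to 4 (valence 4) → 0 H
  atom 5: C, bond orders sum to 3 (valence 4) → 1 H
  atom 6: C, bond orders sum to 3 (valence 4) → 1 H
  atom 7: C, bond orders sum to 4 (valence 4) → 0 H
  atom 8: C, bond orders sum to 3 (valence 4) → 1 H
  atom 9: C, bond orders sum to 3 (valence 4) → 1 H
  atom 10: C, bond orders sum to 4 (valence 4) → 0 H
  atom 11: C, bond orders sum to 4 (valence 4) → 0 H
  atom 12: I (halogen, monovalent) → 0 H
  atom 13: C with explicit H count 0
  atom 14: O, bond orders sum to 1 (valence 2) → 1 H
  atom 15: C, bond orders sum to 3 (valence 4) → 1 H
  atom 16: C, bond orders sum to 3 (valence 4) → 1 H
  atom 17: C, bond orders sum to 3 (valence 4) → 1 H
Totals → C:13, H:9, I:1, O:3.

C13H9IO3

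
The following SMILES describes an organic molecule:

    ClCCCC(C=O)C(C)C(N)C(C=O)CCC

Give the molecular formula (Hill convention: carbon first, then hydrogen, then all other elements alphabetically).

Walk through each heavy atom and fill implicit hydrogens from standard valence (C 4, N 3, O 2, S 2, halogen 1):
  atom 1: Cl (halogen, monovalent) → 0 H
  atom 2: C, bond orders sum to 2 (valence 4) → 2 H
  atom 3: C, bond orders sum to 2 (valence 4) → 2 H
  atom 4: C, bond orders sum to 2 (valence 4) → 2 H
  atom 5: C, bond orders sum to 3 (valence 4) → 1 H
  atom 6: C, bond orders sum to 3 (valence 4) → 1 H
  atom 7: O, bond orders sum to 2 (valence 2) → 0 H
  atom 8: C, bond orders sum to 3 (valence 4) → 1 H
  atom 9: C, bond orders sum to 1 (valence 4) → 3 H
  atom 10: C, bond orders sum to 3 (valence 4) → 1 H
  atom 11: N, bond orders sum to 1 (valence 3) → 2 H
  atom 12: C, bond orders sum to 3 (valence 4) → 1 H
  atom 13: C, bond orders sum to 3 (valence 4) → 1 H
  atom 14: O, bond orders sum to 2 (valence 2) → 0 H
  atom 15: C, bond orders sum to 2 (valence 4) → 2 H
  atom 16: C, bond orders sum to 2 (valence 4) → 2 H
  atom 17: C, bond orders sum to 1 (valence 4) → 3 H
Totals → C:13, H:24, Cl:1, N:1, O:2.

C13H24ClNO2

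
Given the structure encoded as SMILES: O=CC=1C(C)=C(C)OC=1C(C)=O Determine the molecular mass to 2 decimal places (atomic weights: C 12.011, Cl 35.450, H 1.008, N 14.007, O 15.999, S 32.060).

166.18 g/mol

First, the molecular formula is C9H10O3 (counting implicit H from valence).
  C: 9 × 12.011 = 108.099
  H: 10 × 1.008 = 10.080
  O: 3 × 15.999 = 47.997
Sum: 9×12.011 + 10×1.008 + 3×15.999 = 166.176 → 166.18 g/mol.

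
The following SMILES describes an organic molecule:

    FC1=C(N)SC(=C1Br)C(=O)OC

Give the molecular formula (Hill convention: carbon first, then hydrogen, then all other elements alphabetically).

C6H5BrFNO2S

Walk through each heavy atom and fill implicit hydrogens from standard valence (C 4, N 3, O 2, S 2, halogen 1):
  atom 1: F (halogen, monovalent) → 0 H
  atom 2: C, bond orders sum to 4 (valence 4) → 0 H
  atom 3: C, bond orders sum to 4 (valence 4) → 0 H
  atom 4: N, bond orders sum to 1 (valence 3) → 2 H
  atom 5: S, bond orders sum to 2 (valence 2) → 0 H
  atom 6: C, bond orders sum to 4 (valence 4) → 0 H
  atom 7: C, bond orders sum to 4 (valence 4) → 0 H
  atom 8: Br (halogen, monovalent) → 0 H
  atom 9: C, bond orders sum to 4 (valence 4) → 0 H
  atom 10: O, bond orders sum to 2 (valence 2) → 0 H
  atom 11: O, bond orders sum to 2 (valence 2) → 0 H
  atom 12: C, bond orders sum to 1 (valence 4) → 3 H
Totals → C:6, H:5, Br:1, F:1, N:1, O:2, S:1.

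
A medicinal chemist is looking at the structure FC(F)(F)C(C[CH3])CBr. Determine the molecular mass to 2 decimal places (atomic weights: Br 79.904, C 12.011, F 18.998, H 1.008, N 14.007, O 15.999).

First, the molecular formula is C5H8BrF3 (counting implicit H from valence).
  Br: 1 × 79.904 = 79.904
  C: 5 × 12.011 = 60.055
  F: 3 × 18.998 = 56.994
  H: 8 × 1.008 = 8.064
Sum: 1×79.904 + 5×12.011 + 3×18.998 + 8×1.008 = 205.017 → 205.02 g/mol.

205.02 g/mol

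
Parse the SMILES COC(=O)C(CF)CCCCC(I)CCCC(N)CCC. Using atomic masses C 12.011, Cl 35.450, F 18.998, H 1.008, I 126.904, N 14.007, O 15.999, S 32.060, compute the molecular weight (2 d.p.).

First, the molecular formula is C16H31FINO2 (counting implicit H from valence).
  C: 16 × 12.011 = 192.176
  F: 1 × 18.998 = 18.998
  H: 31 × 1.008 = 31.248
  I: 1 × 126.904 = 126.904
  N: 1 × 14.007 = 14.007
  O: 2 × 15.999 = 31.998
Sum: 16×12.011 + 1×18.998 + 31×1.008 + 1×126.904 + 1×14.007 + 2×15.999 = 415.331 → 415.33 g/mol.

415.33 g/mol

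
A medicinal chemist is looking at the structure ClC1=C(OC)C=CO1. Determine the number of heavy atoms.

8

Every atom symbol written in the SMILES (organic subset) is one heavy atom; implicit H are not written.
Heavy atoms by element → C:5, Cl:1, O:2.
Total: 8.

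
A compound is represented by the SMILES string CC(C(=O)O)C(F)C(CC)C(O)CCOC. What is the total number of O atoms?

4

Scan the SMILES for O atoms (remember two-letter symbols like Cl and Br are single atoms).
Oxygen count: 4.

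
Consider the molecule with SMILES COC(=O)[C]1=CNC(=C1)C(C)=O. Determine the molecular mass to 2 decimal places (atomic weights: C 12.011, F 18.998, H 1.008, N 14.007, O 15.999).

167.16 g/mol

First, the molecular formula is C8H9NO3 (counting implicit H from valence).
  C: 8 × 12.011 = 96.088
  H: 9 × 1.008 = 9.072
  N: 1 × 14.007 = 14.007
  O: 3 × 15.999 = 47.997
Sum: 8×12.011 + 9×1.008 + 1×14.007 + 3×15.999 = 167.164 → 167.16 g/mol.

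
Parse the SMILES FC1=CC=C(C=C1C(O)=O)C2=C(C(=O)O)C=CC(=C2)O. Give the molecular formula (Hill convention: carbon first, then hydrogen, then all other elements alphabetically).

Walk through each heavy atom and fill implicit hydrogens from standard valence (C 4, N 3, O 2, S 2, halogen 1):
  atom 1: F (halogen, monovalent) → 0 H
  atom 2: C, bond orders sum to 4 (valence 4) → 0 H
  atom 3: C, bond orders sum to 3 (valence 4) → 1 H
  atom 4: C, bond orders sum to 3 (valence 4) → 1 H
  atom 5: C, bond orders sum to 4 (valence 4) → 0 H
  atom 6: C, bond orders sum to 3 (valence 4) → 1 H
  atom 7: C, bond orders sum to 4 (valence 4) → 0 H
  atom 8: C, bond orders sum to 4 (valence 4) → 0 H
  atom 9: O, bond orders sum to 1 (valence 2) → 1 H
  atom 10: O, bond orders sum to 2 (valence 2) → 0 H
  atom 11: C, bond orders sum to 4 (valence 4) → 0 H
  atom 12: C, bond orders sum to 4 (valence 4) → 0 H
  atom 13: C, bond orders sum to 4 (valence 4) → 0 H
  atom 14: O, bond orders sum to 2 (valence 2) → 0 H
  atom 15: O, bond orders sum to 1 (valence 2) → 1 H
  atom 16: C, bond orders sum to 3 (valence 4) → 1 H
  atom 17: C, bond orders sum to 3 (valence 4) → 1 H
  atom 18: C, bond orders sum to 4 (valence 4) → 0 H
  atom 19: C, bond orders sum to 3 (valence 4) → 1 H
  atom 20: O, bond orders sum to 1 (valence 2) → 1 H
Totals → C:14, H:9, F:1, O:5.
In Hill order: C14H9FO5.

C14H9FO5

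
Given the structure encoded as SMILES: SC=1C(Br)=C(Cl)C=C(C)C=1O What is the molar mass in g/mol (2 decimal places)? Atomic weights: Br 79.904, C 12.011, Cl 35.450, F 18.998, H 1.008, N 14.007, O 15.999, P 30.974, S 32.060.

253.54 g/mol

First, the molecular formula is C7H6BrClOS (counting implicit H from valence).
  Br: 1 × 79.904 = 79.904
  C: 7 × 12.011 = 84.077
  Cl: 1 × 35.450 = 35.450
  H: 6 × 1.008 = 6.048
  O: 1 × 15.999 = 15.999
  S: 1 × 32.060 = 32.060
Sum: 1×79.904 + 7×12.011 + 1×35.450 + 6×1.008 + 1×15.999 + 1×32.060 = 253.538 → 253.54 g/mol.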